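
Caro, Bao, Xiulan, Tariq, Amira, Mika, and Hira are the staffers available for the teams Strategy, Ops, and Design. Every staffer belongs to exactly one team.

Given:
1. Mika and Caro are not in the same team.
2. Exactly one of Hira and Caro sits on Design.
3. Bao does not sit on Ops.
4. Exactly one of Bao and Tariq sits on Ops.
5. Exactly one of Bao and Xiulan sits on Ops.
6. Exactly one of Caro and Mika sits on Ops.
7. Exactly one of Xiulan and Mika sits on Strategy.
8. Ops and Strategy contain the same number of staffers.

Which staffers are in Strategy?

Strategy = {Amira, Bao, Mika}

From (3): Bao ∉ Ops.
(4) (exactly one): Tariq ∈ Ops.
(5) (exactly one): Xiulan ∈ Ops.
(7) (exactly one): Mika ∈ Strategy.
(1): Caro ∉ Strategy.
(6) (exactly one): Caro ∈ Ops.
(2) (exactly one): Hira ∈ Design.
Suppose Bao ∉ Strategy: no assignment then satisfies all the clues, so Bao ∈ Strategy.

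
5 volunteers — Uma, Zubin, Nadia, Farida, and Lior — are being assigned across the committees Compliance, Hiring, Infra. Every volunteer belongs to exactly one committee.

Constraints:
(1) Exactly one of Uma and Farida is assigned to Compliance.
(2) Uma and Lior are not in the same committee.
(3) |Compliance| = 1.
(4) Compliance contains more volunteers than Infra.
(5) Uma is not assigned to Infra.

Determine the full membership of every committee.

Compliance = {Uma}; Hiring = {Farida, Lior, Nadia, Zubin}; Infra = {}

From (5): Uma ∉ Infra.
Suppose Uma ∉ Compliance: no assignment then satisfies all the clues, so Uma ∈ Compliance.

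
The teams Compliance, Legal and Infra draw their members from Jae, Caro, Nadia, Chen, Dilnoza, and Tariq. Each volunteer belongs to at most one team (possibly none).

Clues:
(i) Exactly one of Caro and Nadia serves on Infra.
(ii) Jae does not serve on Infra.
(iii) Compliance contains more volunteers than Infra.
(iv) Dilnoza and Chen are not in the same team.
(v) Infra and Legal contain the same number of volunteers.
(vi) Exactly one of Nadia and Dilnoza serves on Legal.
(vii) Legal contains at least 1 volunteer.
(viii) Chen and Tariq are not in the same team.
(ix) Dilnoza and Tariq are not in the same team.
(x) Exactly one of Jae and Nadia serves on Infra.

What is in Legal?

Legal = {Dilnoza}

From (ii): Jae ∉ Infra.
(x) (exactly one): Nadia ∈ Infra.
(i) (exactly one): Caro ∉ Infra.
(vi) (exactly one): Dilnoza ∈ Legal.
(ix): Tariq ∉ Legal.
(iv): Chen ∉ Legal.
Suppose Jae ∈ Legal: no assignment then satisfies all the clues, so Jae ∉ Legal.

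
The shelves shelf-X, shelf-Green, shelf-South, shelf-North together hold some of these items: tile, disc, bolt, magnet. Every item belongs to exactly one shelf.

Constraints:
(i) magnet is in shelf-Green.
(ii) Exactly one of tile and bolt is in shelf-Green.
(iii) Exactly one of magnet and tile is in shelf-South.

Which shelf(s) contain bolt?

bolt: shelf-Green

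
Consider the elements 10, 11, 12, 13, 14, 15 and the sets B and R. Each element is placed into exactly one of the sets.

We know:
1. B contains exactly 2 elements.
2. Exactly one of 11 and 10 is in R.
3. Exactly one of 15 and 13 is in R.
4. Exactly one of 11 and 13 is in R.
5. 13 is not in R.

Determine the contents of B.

B = {10, 13}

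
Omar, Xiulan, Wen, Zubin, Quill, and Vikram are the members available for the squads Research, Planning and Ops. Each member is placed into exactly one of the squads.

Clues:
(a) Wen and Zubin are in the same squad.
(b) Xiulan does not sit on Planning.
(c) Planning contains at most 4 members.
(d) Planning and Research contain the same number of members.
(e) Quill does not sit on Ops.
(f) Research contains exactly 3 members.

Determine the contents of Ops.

Ops = {}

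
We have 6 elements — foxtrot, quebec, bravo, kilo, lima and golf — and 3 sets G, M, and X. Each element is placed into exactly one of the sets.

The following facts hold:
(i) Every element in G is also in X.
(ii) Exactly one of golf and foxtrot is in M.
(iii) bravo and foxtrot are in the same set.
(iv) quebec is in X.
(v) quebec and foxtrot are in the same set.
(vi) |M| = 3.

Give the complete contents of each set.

G = {}; M = {golf, kilo, lima}; X = {bravo, foxtrot, quebec}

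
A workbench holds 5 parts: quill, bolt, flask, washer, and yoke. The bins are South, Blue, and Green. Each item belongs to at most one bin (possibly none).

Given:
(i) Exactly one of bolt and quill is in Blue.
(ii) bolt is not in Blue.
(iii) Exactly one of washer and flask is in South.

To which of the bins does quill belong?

quill: Blue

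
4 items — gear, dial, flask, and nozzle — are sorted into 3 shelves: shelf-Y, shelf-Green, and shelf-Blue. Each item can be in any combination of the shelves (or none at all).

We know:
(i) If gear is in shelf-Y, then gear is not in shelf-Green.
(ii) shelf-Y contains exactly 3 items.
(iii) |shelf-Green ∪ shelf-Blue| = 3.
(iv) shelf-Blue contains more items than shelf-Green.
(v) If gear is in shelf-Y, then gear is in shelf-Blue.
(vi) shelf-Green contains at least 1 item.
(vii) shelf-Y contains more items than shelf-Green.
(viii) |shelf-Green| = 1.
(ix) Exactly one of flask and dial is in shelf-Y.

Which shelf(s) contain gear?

gear: shelf-Blue, shelf-Y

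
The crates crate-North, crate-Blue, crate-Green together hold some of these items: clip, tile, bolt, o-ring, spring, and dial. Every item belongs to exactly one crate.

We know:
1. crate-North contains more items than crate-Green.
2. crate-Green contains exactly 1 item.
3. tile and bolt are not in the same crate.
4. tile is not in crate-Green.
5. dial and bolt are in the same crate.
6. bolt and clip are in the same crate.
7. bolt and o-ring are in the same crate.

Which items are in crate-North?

crate-North = {bolt, clip, dial, o-ring}

From (4): tile ∉ crate-Green.
Suppose clip ∉ crate-North: no assignment then satisfies all the clues, so clip ∈ crate-North.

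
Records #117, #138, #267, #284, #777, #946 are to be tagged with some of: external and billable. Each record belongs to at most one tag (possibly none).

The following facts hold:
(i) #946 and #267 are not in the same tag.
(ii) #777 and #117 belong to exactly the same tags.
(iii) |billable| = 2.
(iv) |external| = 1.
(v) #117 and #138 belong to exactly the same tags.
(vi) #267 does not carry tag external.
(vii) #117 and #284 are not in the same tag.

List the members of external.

external = {#946}

From (vi): #267 ∉ external.
Suppose #117 ∈ external: no assignment then satisfies all the clues, so #117 ∉ external.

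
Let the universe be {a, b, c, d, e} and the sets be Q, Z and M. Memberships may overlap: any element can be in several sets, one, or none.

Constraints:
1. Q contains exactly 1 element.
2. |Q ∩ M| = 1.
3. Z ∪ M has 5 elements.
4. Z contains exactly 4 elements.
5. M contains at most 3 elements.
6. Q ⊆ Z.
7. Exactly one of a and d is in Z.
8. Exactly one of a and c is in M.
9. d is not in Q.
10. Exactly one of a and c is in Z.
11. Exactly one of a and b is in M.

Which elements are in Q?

Q = {e}

From (9): d ∉ Q.
Suppose a ∈ Q: no assignment then satisfies all the clues, so a ∉ Q.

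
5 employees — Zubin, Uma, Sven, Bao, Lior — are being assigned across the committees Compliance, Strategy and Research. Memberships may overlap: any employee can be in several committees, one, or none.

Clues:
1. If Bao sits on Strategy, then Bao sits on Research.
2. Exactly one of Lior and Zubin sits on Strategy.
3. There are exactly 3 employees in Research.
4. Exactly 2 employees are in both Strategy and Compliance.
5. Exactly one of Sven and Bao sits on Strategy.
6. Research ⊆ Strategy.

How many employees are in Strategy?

3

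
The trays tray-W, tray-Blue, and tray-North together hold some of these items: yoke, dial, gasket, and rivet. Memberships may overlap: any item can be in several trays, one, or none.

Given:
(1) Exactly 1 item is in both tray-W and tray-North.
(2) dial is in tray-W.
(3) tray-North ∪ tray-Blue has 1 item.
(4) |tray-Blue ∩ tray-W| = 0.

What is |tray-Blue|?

0

From (2): dial ∈ tray-W.
Suppose yoke ∈ tray-Blue: no assignment then satisfies all the clues, so yoke ∉ tray-Blue.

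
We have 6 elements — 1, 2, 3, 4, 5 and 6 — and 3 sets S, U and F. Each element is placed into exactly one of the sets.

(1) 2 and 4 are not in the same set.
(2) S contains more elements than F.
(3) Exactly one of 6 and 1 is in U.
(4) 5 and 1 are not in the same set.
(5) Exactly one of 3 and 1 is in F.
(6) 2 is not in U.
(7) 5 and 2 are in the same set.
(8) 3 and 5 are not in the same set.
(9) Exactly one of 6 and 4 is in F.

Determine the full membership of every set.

S = {2, 5, 6}; U = {1}; F = {3, 4}

From (6): 2 ∉ U.
(7): 5 matches 2: 5 ∉ U.
Suppose 1 ∈ S: no assignment then satisfies all the clues, so 1 ∉ S.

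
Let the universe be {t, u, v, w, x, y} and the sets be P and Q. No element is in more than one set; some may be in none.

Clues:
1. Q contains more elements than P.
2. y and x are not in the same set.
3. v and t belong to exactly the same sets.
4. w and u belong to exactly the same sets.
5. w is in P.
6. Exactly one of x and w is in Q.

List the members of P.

P = {u, w}

From (5): w ∈ P.
(4): u matches w: u ∈ P.
(6) (exactly one): x ∈ Q.
(2): y ∉ Q.
Suppose t ∈ P: no assignment then satisfies all the clues, so t ∉ P.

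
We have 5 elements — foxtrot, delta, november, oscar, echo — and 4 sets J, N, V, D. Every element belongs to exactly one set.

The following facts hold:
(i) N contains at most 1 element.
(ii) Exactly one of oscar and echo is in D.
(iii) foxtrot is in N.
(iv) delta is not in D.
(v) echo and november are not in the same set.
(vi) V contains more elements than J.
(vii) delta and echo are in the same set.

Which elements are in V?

V = {delta, echo}

From (iii): foxtrot ∈ N.
From (iv): delta ∉ D.
(i): N already has 1, so the rest are out.
(vii): echo matches delta: echo ∉ D.
(ii) (exactly one): oscar ∈ D.
Suppose delta ∉ V: no assignment then satisfies all the clues, so delta ∈ V.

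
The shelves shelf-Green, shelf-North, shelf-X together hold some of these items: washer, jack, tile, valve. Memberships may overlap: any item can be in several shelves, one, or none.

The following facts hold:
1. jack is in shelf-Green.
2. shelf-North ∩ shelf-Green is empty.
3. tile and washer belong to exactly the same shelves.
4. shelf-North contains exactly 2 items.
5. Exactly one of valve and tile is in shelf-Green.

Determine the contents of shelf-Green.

shelf-Green = {jack, valve}

From (1): jack ∈ shelf-Green.
(2) (disjoint): jack ∉ shelf-North.
Suppose washer ∈ shelf-Green: no assignment then satisfies all the clues, so washer ∉ shelf-Green.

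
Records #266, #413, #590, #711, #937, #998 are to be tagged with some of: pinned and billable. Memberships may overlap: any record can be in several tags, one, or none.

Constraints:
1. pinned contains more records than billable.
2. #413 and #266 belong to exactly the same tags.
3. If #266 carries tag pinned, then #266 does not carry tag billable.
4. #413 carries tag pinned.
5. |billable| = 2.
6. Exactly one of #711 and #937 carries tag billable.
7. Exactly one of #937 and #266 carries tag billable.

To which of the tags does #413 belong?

From (4): #413 ∈ pinned.
(2): #266 matches #413: #266 ∈ pinned.
(3): #266 ∉ billable.
(7) (exactly one): #937 ∈ billable.
(2): #413 matches #266: #413 ∉ billable.
(6) (exactly one): #711 ∉ billable.

#413: pinned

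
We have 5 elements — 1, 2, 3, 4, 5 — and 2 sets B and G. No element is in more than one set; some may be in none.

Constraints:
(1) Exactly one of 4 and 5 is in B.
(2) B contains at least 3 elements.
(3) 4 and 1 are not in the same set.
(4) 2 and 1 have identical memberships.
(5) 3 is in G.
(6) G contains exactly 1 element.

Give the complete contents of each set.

B = {1, 2, 5}; G = {3}

From (5): 3 ∈ G.
(6): G already has 1, so the rest are out.
Suppose 1 ∉ B: no assignment then satisfies all the clues, so 1 ∈ B.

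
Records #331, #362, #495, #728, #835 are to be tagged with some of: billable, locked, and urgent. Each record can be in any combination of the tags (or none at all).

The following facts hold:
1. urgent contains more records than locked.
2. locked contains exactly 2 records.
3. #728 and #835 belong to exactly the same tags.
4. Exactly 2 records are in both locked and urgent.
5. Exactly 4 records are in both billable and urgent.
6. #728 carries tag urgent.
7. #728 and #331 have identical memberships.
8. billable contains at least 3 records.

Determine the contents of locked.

locked = {#362, #495}

From (6): #728 ∈ urgent.
(3): #835 matches #728: #835 ∈ urgent.
(7): #331 matches #728: #331 ∈ urgent.
Suppose #331 ∈ locked: no assignment then satisfies all the clues, so #331 ∉ locked.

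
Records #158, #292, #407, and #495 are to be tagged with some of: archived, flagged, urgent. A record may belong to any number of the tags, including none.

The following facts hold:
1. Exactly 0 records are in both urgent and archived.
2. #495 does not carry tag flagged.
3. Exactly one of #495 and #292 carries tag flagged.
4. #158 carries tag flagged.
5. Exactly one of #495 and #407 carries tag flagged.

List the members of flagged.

From (2): #495 ∉ flagged.
From (4): #158 ∈ flagged.
(3) (exactly one): #292 ∈ flagged.
(5) (exactly one): #407 ∈ flagged.

flagged = {#158, #292, #407}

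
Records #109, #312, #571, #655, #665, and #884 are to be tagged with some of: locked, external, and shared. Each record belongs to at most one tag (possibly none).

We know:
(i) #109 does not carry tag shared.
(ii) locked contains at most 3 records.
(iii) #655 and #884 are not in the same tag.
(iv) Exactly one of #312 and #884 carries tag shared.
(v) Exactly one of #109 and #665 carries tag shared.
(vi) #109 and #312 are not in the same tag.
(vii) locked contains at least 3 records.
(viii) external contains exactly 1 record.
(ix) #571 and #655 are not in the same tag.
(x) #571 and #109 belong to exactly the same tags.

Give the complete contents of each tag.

From (i): #109 ∉ shared.
(v) (exactly one): #665 ∈ shared.
(x): #571 matches #109: #571 ∉ shared.
Suppose #109 ∉ locked: no assignment then satisfies all the clues, so #109 ∈ locked.

locked = {#109, #571, #884}; external = {#655}; shared = {#312, #665}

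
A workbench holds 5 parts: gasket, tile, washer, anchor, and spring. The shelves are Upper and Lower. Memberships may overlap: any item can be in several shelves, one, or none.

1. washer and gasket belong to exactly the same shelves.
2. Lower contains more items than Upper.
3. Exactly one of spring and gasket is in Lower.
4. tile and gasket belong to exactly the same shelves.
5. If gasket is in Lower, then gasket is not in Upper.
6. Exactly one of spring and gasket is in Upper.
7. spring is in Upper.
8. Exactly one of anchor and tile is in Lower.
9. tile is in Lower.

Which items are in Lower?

From (7): spring ∈ Upper.
From (9): tile ∈ Lower.
(4): gasket matches tile: gasket ∈ Lower.
(5): gasket ∉ Upper.
(8) (exactly one): anchor ∉ Lower.
(1): washer matches gasket: washer ∉ Upper.
(1): washer matches gasket: washer ∈ Lower.
(3) (exactly one): spring ∉ Lower.
(4): tile matches gasket: tile ∉ Upper.

Lower = {gasket, tile, washer}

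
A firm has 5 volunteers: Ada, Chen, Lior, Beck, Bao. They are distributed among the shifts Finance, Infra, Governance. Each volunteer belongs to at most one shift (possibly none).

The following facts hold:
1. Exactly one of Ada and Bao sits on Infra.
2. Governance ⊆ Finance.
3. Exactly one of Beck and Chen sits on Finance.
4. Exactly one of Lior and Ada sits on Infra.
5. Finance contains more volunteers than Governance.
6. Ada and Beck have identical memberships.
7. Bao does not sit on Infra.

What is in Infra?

Infra = {Ada, Beck}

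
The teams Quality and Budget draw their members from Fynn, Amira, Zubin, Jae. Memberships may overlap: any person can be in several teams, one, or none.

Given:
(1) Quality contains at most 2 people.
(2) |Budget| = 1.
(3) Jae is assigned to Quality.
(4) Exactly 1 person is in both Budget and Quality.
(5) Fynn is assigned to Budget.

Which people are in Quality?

From (3): Jae ∈ Quality.
From (5): Fynn ∈ Budget.
(2): Budget already has 1, so the rest are out.
Suppose Fynn ∉ Quality: no assignment then satisfies all the clues, so Fynn ∈ Quality.

Quality = {Fynn, Jae}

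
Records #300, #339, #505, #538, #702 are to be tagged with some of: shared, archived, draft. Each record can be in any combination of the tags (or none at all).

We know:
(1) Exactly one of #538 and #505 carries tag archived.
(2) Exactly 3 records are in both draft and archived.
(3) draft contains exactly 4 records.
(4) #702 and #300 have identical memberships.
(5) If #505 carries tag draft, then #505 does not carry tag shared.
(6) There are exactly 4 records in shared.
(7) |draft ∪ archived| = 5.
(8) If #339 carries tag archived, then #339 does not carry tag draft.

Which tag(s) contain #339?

#339: archived, shared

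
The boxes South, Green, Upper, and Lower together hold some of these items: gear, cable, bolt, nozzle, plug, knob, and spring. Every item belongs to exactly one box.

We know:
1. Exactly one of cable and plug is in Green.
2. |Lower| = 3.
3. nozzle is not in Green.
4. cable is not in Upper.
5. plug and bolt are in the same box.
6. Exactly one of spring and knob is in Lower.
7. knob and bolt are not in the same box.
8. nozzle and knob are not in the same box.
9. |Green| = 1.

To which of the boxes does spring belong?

spring: Lower

From (3): nozzle ∉ Green.
From (4): cable ∉ Upper.
Suppose spring ∈ South: no assignment then satisfies all the clues, so spring ∉ South.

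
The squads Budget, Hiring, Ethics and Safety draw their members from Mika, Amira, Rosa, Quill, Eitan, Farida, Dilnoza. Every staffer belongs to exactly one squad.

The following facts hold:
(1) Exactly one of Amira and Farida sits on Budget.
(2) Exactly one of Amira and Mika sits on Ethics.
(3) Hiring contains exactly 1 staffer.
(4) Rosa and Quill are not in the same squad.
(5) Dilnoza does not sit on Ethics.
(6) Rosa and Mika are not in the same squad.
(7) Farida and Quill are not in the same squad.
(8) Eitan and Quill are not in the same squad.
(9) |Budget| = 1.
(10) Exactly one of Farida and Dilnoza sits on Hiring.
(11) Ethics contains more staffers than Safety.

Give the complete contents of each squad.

Budget = {Farida}; Hiring = {Dilnoza}; Ethics = {Amira, Eitan, Rosa}; Safety = {Mika, Quill}

From (5): Dilnoza ∉ Ethics.
Suppose Mika ∈ Budget: no assignment then satisfies all the clues, so Mika ∉ Budget.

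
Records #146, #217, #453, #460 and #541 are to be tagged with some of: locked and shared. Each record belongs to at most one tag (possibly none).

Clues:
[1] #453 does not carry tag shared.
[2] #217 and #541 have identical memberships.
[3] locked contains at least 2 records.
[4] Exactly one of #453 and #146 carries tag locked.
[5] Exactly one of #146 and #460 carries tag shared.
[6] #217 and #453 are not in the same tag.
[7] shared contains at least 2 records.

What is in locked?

locked = {#453, #460}

From (1): #453 ∉ shared.
Suppose #146 ∈ locked: no assignment then satisfies all the clues, so #146 ∉ locked.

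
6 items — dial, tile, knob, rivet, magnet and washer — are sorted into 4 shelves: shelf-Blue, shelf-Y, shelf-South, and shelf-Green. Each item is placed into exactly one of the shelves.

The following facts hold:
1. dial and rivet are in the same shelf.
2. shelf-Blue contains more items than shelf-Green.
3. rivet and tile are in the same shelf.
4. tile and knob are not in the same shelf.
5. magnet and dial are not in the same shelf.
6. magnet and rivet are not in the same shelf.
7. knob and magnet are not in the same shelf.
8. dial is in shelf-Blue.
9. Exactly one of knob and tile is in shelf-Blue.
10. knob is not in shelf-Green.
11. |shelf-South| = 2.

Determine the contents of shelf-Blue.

From (8): dial ∈ shelf-Blue.
From (10): knob ∉ shelf-Green.
(1): rivet matches dial: rivet ∈ shelf-Blue.
(3): tile matches rivet: tile ∈ shelf-Blue.
(4): knob ∉ shelf-Blue.
(5): magnet ∉ shelf-Blue.
Suppose washer ∈ shelf-Blue: no assignment then satisfies all the clues, so washer ∉ shelf-Blue.

shelf-Blue = {dial, rivet, tile}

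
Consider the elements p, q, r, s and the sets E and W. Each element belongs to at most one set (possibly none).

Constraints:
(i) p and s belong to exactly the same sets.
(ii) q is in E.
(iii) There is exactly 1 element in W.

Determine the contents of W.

W = {r}

From (ii): q ∈ E.
Suppose p ∈ W: no assignment then satisfies all the clues, so p ∉ W.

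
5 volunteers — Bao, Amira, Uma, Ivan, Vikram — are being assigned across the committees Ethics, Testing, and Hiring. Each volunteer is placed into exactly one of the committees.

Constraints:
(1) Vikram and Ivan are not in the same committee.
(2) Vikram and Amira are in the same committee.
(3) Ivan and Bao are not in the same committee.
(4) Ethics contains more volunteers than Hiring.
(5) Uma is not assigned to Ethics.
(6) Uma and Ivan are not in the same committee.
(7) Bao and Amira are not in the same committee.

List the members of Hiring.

Hiring = {Ivan}

From (5): Uma ∉ Ethics.
Suppose Bao ∈ Hiring: no assignment then satisfies all the clues, so Bao ∉ Hiring.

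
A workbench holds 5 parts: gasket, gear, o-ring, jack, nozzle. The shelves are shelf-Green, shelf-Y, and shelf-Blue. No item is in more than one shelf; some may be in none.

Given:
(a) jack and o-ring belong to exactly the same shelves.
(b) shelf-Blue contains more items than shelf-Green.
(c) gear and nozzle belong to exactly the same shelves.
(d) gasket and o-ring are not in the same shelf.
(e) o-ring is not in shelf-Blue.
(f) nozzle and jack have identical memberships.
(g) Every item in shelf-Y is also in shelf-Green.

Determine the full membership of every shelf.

shelf-Green = {}; shelf-Y = {}; shelf-Blue = {gasket}

From (e): o-ring ∉ shelf-Blue.
(a): jack matches o-ring: jack ∉ shelf-Blue.
(f): nozzle matches jack: nozzle ∉ shelf-Blue.
(c): gear matches nozzle: gear ∉ shelf-Blue.
Suppose gasket ∈ shelf-Green: no assignment then satisfies all the clues, so gasket ∉ shelf-Green.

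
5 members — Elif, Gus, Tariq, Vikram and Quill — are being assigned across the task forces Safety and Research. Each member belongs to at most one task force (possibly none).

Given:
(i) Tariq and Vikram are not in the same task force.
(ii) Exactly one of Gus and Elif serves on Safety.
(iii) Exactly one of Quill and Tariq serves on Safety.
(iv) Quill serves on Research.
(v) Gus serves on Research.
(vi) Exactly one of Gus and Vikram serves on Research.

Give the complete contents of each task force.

Safety = {Elif, Tariq}; Research = {Gus, Quill}

From (iv): Quill ∈ Research.
From (v): Gus ∈ Research.
(ii) (exactly one): Elif ∈ Safety.
(iii) (exactly one): Tariq ∈ Safety.
(vi) (exactly one): Vikram ∉ Research.
(i): Vikram ∉ Safety.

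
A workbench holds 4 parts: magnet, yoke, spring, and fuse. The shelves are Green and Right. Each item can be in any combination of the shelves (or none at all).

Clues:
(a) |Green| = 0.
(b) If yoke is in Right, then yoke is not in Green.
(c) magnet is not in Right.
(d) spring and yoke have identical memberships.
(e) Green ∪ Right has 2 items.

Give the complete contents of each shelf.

From (c): magnet ∉ Right.
(a): Green already has 0, so the rest are out.
Suppose yoke ∉ Right: no assignment then satisfies all the clues, so yoke ∈ Right.

Green = {}; Right = {spring, yoke}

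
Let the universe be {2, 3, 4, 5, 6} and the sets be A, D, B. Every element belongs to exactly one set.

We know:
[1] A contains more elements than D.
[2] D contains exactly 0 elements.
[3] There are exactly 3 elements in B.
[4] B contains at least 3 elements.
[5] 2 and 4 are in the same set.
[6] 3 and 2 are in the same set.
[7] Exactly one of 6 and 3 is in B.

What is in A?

A = {5, 6}

(2): D already has 0, so the rest are out.
Suppose 2 ∈ A: no assignment then satisfies all the clues, so 2 ∉ A.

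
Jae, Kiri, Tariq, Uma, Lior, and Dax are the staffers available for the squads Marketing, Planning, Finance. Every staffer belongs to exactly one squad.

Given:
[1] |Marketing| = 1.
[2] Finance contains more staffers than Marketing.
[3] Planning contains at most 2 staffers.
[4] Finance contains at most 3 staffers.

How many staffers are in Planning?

2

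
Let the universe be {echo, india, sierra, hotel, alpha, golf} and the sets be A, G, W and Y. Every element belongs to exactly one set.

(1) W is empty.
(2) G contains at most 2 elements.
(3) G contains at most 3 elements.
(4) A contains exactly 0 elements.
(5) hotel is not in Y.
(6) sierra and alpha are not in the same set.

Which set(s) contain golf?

golf: Y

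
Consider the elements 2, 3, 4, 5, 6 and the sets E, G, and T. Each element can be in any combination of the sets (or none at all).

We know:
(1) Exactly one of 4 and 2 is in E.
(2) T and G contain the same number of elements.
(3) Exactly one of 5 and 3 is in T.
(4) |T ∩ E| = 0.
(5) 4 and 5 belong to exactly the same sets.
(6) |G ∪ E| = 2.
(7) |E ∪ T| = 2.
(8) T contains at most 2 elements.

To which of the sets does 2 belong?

2: E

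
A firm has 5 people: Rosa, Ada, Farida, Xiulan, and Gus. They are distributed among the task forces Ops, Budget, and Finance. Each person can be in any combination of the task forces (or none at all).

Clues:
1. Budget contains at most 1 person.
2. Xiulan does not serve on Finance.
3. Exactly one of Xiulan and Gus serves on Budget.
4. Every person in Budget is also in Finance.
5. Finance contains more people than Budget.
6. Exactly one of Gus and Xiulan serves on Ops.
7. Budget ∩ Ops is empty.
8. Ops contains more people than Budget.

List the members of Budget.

From (2): Xiulan ∉ Finance.
(4) contrapositive: Xiulan ∉ Budget.
(3) (exactly one): Gus ∈ Budget.
(4) with Gus ∈ Budget: Gus ∈ Finance.
(7) (disjoint): Gus ∉ Ops.
(1): Budget already has 1, so the rest are out.
(6) (exactly one): Xiulan ∈ Ops.

Budget = {Gus}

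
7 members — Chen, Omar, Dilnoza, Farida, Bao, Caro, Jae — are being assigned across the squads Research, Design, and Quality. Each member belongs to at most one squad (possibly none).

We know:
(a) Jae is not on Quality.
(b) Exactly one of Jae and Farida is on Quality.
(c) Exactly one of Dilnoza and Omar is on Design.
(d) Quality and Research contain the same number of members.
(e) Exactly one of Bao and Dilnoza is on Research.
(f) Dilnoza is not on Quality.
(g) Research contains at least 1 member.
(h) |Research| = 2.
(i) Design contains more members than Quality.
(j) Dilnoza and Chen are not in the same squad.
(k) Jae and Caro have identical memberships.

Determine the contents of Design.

Design = {Caro, Dilnoza, Jae}

From (a): Jae ∉ Quality.
From (f): Dilnoza ∉ Quality.
(b) (exactly one): Farida ∈ Quality.
(k): Caro matches Jae: Caro ∉ Quality.
Suppose Chen ∈ Design: no assignment then satisfies all the clues, so Chen ∉ Design.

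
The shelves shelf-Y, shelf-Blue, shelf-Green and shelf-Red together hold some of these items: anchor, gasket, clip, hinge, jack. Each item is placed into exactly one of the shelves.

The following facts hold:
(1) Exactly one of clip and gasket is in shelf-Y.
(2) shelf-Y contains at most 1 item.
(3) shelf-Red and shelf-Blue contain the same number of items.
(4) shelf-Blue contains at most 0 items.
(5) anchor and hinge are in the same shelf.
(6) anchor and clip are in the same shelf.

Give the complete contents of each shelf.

shelf-Y = {gasket}; shelf-Blue = {}; shelf-Green = {anchor, clip, hinge, jack}; shelf-Red = {}

(4): shelf-Blue already has 0, so the rest are out.
Suppose anchor ∈ shelf-Y: no assignment then satisfies all the clues, so anchor ∉ shelf-Y.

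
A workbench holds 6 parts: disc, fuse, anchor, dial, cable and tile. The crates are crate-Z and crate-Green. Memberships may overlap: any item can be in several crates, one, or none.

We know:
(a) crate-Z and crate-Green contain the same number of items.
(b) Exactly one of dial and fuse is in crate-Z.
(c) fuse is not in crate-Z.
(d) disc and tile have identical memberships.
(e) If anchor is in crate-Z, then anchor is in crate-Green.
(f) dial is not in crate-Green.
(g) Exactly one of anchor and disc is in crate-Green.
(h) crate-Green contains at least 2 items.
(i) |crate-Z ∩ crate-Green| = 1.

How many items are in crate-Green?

2

From (c): fuse ∉ crate-Z.
From (f): dial ∉ crate-Green.
(b) (exactly one): dial ∈ crate-Z.
Suppose disc ∈ crate-Z: no assignment then satisfies all the clues, so disc ∉ crate-Z.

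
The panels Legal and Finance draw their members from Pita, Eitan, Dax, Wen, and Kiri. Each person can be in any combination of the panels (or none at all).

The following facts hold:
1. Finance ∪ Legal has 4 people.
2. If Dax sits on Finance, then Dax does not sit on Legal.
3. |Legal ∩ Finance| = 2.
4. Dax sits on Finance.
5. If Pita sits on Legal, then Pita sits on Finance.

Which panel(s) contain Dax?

Dax: Finance

From (4): Dax ∈ Finance.
(2): Dax ∉ Legal.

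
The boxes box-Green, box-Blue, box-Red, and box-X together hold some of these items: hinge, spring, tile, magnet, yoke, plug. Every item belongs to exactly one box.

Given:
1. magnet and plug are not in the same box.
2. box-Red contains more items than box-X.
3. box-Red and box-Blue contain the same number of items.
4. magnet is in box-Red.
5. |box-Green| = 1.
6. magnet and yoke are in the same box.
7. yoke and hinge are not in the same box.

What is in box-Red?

box-Red = {magnet, yoke}

From (4): magnet ∈ box-Red.
(1): plug ∉ box-Red.
(6): yoke matches magnet: yoke ∉ box-Green.
(6): yoke matches magnet: yoke ∉ box-Blue.
(6): yoke matches magnet: yoke ∈ box-Red.
(7): hinge ∉ box-Red.
Suppose spring ∈ box-Red: no assignment then satisfies all the clues, so spring ∉ box-Red.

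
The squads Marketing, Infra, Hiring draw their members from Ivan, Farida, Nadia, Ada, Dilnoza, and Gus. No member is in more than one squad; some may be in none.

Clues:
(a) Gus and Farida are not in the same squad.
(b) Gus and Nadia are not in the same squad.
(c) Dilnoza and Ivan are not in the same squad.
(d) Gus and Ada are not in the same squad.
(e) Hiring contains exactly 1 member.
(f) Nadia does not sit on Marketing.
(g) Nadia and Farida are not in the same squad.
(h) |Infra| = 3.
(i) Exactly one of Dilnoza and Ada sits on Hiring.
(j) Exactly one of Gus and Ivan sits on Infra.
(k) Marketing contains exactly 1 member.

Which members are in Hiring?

Hiring = {Dilnoza}

From (f): Nadia ∉ Marketing.
Suppose Ivan ∈ Hiring: no assignment then satisfies all the clues, so Ivan ∉ Hiring.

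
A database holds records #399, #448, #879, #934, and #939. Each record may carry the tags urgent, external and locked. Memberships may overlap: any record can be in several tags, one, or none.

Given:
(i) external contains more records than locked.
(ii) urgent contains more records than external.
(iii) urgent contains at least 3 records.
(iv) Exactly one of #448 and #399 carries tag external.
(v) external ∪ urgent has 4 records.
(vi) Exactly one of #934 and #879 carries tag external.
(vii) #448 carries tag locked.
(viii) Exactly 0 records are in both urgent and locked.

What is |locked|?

1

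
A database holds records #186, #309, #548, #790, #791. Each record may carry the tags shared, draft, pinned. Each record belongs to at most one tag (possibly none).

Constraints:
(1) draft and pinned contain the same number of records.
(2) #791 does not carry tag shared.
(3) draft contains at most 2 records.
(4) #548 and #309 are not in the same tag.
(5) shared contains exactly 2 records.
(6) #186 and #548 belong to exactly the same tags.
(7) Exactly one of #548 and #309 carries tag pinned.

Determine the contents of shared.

shared = {#186, #548}

From (2): #791 ∉ shared.
Suppose #186 ∉ shared: no assignment then satisfies all the clues, so #186 ∈ shared.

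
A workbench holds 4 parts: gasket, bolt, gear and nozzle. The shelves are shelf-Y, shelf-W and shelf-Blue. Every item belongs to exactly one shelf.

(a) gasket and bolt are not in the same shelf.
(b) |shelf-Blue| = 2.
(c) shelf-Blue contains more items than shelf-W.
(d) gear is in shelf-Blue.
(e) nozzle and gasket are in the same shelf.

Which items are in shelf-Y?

shelf-Y = {gasket, nozzle}

From (d): gear ∈ shelf-Blue.
Suppose gasket ∉ shelf-Y: no assignment then satisfies all the clues, so gasket ∈ shelf-Y.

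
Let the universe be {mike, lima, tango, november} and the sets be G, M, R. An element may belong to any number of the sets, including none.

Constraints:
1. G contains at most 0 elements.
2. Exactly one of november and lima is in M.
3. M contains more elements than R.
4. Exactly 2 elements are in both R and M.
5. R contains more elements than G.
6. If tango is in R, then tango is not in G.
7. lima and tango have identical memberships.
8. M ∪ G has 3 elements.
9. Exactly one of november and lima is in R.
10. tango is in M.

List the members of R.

R = {lima, tango}

From (10): tango ∈ M.
(1): G already has 0, so the rest are out.
(7): lima matches tango: lima ∈ M.
(2) (exactly one): november ∉ M.
Suppose mike ∈ R: no assignment then satisfies all the clues, so mike ∉ R.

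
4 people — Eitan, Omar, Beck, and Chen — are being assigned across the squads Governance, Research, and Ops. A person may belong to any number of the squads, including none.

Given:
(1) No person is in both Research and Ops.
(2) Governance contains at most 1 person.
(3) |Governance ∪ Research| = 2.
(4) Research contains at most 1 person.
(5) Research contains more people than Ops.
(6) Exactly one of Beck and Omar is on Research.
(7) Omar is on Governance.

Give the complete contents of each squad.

Governance = {Omar}; Research = {Beck}; Ops = {}

From (7): Omar ∈ Governance.
(2): Governance already has 1, so the rest are out.
Suppose Eitan ∈ Research: no assignment then satisfies all the clues, so Eitan ∉ Research.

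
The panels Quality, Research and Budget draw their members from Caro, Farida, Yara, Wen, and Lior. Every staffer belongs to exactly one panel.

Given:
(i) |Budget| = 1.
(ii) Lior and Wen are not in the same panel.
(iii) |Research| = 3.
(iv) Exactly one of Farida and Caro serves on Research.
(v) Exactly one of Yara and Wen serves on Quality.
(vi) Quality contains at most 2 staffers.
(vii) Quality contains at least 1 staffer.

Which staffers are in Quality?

Quality = {Wen}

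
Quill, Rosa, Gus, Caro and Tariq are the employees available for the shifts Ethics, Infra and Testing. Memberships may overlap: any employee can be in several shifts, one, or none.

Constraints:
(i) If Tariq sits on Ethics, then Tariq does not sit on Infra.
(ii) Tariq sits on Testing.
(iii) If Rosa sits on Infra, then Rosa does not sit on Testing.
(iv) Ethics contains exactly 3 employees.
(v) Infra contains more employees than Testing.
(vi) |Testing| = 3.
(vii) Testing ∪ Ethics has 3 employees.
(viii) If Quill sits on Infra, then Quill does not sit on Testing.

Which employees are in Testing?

Testing = {Caro, Gus, Tariq}

From (ii): Tariq ∈ Testing.
Suppose Quill ∈ Testing: no assignment then satisfies all the clues, so Quill ∉ Testing.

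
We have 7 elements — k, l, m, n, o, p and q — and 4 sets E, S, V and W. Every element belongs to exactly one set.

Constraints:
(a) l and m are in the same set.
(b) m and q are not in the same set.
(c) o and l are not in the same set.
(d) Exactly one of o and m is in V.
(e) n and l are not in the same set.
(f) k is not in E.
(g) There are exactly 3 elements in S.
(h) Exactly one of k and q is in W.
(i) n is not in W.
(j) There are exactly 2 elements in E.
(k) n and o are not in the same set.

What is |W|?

1

From (f): k ∉ E.
From (i): n ∉ W.
Suppose k ∈ V: no assignment then satisfies all the clues, so k ∉ V.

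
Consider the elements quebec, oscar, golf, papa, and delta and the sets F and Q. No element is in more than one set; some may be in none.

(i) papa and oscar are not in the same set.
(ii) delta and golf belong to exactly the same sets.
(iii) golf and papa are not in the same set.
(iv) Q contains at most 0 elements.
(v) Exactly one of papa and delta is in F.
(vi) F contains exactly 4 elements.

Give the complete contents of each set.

(iv): Q already has 0, so the rest are out.
Suppose quebec ∉ F: no assignment then satisfies all the clues, so quebec ∈ F.

F = {delta, golf, oscar, quebec}; Q = {}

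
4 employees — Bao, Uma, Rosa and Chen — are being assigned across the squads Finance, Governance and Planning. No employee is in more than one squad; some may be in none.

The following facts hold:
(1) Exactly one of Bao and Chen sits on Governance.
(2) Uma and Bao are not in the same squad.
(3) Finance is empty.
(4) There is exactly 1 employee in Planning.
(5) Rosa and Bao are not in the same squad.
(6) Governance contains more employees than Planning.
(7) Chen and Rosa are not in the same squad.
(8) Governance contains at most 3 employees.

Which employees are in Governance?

Governance = {Chen, Uma}

(3): Finance already has 0, so the rest are out.
Suppose Bao ∈ Governance: no assignment then satisfies all the clues, so Bao ∉ Governance.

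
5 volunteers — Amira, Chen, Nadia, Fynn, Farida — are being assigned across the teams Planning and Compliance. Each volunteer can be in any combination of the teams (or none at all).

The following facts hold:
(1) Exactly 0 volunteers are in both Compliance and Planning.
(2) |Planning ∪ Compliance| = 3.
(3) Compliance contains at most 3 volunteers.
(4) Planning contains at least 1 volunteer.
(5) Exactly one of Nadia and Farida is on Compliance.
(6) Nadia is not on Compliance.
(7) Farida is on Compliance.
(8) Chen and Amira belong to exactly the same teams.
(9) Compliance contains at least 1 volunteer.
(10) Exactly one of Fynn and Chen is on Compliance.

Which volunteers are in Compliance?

Compliance = {Farida, Fynn}

From (6): Nadia ∉ Compliance.
From (7): Farida ∈ Compliance.
Suppose Amira ∈ Compliance: no assignment then satisfies all the clues, so Amira ∉ Compliance.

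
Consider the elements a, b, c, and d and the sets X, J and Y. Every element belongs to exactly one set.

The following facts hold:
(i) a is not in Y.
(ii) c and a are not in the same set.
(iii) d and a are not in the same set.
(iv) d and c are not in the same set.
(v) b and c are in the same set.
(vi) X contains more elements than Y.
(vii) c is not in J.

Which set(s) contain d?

d: Y

From (i): a ∉ Y.
From (vii): c ∉ J.
(v): b matches c: b ∉ J.
Suppose d ∈ X: no assignment then satisfies all the clues, so d ∉ X.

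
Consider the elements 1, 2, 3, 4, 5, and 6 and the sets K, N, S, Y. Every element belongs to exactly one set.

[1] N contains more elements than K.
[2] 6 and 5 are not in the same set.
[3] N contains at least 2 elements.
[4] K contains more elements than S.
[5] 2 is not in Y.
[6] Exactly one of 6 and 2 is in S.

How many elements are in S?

1

From (5): 2 ∉ Y.
Suppose 1 ∈ S: no assignment then satisfies all the clues, so 1 ∉ S.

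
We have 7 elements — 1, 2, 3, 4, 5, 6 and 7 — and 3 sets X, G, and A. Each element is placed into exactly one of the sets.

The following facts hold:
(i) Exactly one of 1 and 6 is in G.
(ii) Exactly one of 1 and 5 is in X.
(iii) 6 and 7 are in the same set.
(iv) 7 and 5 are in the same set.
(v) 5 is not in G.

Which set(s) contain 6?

From (v): 5 ∉ G.
(iv): 7 matches 5: 7 ∉ G.
(iii): 6 matches 7: 6 ∉ G.
(i) (exactly one): 1 ∈ G.
(ii) (exactly one): 5 ∈ X.
(iv): 7 matches 5: 7 ∈ X.
(iii): 6 matches 7: 6 ∈ X.

6: X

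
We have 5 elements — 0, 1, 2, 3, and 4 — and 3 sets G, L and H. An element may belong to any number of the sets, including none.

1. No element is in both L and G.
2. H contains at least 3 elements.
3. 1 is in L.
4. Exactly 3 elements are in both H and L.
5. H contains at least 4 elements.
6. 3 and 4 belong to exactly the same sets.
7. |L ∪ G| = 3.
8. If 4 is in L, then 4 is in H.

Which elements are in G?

G = {}

From (3): 1 ∈ L.
(1) (disjoint): 1 ∉ G.
Suppose 0 ∈ G: no assignment then satisfies all the clues, so 0 ∉ G.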